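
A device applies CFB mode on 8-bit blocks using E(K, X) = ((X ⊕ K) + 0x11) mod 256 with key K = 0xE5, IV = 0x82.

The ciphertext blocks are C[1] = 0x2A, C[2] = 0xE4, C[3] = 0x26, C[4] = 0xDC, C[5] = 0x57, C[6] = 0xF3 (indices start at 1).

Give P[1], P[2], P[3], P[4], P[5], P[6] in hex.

CFB decryption: P_i = C_i ⊕ E(K, C_{i−1}), with C_{0} = IV.
P[1]: E(K, 0x82) = 0x78; 0x2A ⊕ 0x78 = 0x52.
P[2]: E(K, 0x2A) = 0xE0; 0xE4 ⊕ 0xE0 = 0x04.
P[3]: E(K, 0xE4) = 0x12; 0x26 ⊕ 0x12 = 0x34.
P[4]: E(K, 0x26) = 0xD4; 0xDC ⊕ 0xD4 = 0x08.
P[5]: E(K, 0xDC) = 0x4A; 0x57 ⊕ 0x4A = 0x1D.
P[6]: E(K, 0x57) = 0xC3; 0xF3 ⊕ 0xC3 = 0x30.

P[1] = 0x52, P[2] = 0x04, P[3] = 0x34, P[4] = 0x08, P[5] = 0x1D, P[6] = 0x30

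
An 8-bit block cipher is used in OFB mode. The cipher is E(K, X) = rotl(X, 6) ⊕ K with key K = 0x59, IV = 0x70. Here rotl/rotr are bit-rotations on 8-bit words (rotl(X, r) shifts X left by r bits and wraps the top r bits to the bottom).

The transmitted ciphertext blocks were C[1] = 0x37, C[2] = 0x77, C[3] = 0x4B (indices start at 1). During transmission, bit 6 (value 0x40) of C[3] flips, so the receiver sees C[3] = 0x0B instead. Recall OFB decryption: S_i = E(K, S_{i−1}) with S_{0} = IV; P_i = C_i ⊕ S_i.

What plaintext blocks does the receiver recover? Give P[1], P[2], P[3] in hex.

Only C[3] changed, to 0x0B. In OFB, a change in C_i flips the same bit in P_i only; the keystream is unaffected. Decrypting the received ciphertext:
P[1]: S = E(K, 0x70) = 0x45; 0x37 ⊕ 0x45 = 0x72.
P[2]: S = E(K, 0x45) = 0x08; 0x77 ⊕ 0x08 = 0x7F.
P[3]: S = E(K, 0x08) = 0x5B; 0x0B ⊕ 0x5B = 0x50.
Blocks that differ from the original plaintext: P[3].

P[1] = 0x72, P[2] = 0x7F, P[3] = 0x50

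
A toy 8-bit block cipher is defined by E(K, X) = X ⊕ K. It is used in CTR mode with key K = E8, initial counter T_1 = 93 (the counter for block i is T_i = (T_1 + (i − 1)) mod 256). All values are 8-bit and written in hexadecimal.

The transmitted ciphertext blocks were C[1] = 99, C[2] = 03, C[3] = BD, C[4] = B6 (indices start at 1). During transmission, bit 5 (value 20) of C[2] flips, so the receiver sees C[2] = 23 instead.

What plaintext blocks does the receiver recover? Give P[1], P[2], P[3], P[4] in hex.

P[1] = E2, P[2] = 5F, P[3] = C0, P[4] = C8

CTR decryption: S_i = E(K, T_i) where T_i is the counter for block i; P_i = C_i ⊕ S_i.
Only C[2] changed, to 23. In CTR, a change in C_i flips the same bit in P_i only; the keystream is unaffected. Decrypting the received ciphertext:
P[1]: T = 93, S = E(K, T) = 7B; 99 ⊕ 7B = E2.
P[2]: T = 94, S = E(K, T) = 7C; 23 ⊕ 7C = 5F.
P[3]: T = 95, S = E(K, T) = 7D; BD ⊕ 7D = C0.
P[4]: T = 96, S = E(K, T) = 7E; B6 ⊕ 7E = C8.
Blocks that differ from the original plaintext: P[2].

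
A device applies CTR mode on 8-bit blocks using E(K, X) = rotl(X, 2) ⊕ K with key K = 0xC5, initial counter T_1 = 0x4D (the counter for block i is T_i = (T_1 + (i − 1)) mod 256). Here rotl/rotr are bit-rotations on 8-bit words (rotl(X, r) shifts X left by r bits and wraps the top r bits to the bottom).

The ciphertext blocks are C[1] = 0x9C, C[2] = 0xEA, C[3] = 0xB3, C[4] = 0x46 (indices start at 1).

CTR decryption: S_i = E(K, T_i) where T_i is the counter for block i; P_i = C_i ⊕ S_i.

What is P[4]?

P[4] = 0xC2

P[4]: T = 0x50, S = E(K, T) = 0x84; 0x46 ⊕ 0x84 = 0xC2.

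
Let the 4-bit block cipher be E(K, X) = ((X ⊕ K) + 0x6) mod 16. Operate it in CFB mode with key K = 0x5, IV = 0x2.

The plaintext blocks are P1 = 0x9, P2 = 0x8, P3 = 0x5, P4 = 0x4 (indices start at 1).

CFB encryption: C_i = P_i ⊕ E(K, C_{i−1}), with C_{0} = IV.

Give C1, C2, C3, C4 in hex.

C1: E(K, 0x2) = 0xD; 0x9 ⊕ 0xD = 0x4.
C2: E(K, 0x4) = 0x7; 0x8 ⊕ 0x7 = 0xF.
C3: E(K, 0xF) = 0x0; 0x5 ⊕ 0x0 = 0x5.
C4: E(K, 0x5) = 0x6; 0x4 ⊕ 0x6 = 0x2.

C1 = 0x4, C2 = 0xF, C3 = 0x5, C4 = 0x2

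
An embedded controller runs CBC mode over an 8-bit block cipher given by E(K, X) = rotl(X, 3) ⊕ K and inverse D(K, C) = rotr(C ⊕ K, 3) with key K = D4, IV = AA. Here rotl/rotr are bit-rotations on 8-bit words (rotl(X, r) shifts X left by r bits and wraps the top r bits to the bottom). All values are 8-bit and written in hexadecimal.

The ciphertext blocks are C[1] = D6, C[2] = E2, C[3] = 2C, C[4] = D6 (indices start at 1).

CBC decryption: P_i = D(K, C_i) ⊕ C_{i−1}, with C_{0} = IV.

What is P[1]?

P[1] = EA

P[1]: D(K, D6) = 40; 40 ⊕ AA = EA.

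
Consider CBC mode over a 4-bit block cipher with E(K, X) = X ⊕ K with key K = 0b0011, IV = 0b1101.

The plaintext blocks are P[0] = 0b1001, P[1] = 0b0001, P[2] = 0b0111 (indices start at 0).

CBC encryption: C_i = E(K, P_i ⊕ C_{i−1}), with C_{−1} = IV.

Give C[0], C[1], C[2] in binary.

C[0]: P[0] ⊕ 0b1101 = 0b0100; E(K, 0b0100) = 0b0111.
C[1]: P[1] ⊕ 0b0111 = 0b0110; E(K, 0b0110) = 0b0101.
C[2]: P[2] ⊕ 0b0101 = 0b0010; E(K, 0b0010) = 0b0001.

C[0] = 0b0111, C[1] = 0b0101, C[2] = 0b0001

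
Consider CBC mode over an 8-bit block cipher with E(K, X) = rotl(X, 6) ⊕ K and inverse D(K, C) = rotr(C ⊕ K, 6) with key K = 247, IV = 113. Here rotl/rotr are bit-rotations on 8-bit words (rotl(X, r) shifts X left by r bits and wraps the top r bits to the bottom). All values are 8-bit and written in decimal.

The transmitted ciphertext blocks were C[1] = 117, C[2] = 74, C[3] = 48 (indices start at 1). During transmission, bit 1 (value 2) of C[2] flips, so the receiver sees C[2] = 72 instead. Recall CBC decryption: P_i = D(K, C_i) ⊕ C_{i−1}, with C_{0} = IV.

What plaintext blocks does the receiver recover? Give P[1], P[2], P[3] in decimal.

P[1] = 123, P[2] = 139, P[3] = 87

Only C[2] changed, to 72. In CBC, a change in C_i garbles P_i and flips the same bit in P_{i+1}. Decrypting the received ciphertext:
P[1]: D(K, 117) = 10; 10 ⊕ 113 = 123.
P[2]: D(K, 72) = 254; 254 ⊕ 117 = 139.
P[3]: D(K, 48) = 31; 31 ⊕ 72 = 87.
Blocks that differ from the original plaintext: P[2], P[3].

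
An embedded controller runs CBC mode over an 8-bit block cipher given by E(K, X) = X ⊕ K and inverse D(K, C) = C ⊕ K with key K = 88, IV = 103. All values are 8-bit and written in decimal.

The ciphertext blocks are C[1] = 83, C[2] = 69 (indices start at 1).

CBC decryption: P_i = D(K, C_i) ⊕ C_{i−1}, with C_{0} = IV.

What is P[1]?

P[1]: D(K, 83) = 11; 11 ⊕ 103 = 108.

P[1] = 108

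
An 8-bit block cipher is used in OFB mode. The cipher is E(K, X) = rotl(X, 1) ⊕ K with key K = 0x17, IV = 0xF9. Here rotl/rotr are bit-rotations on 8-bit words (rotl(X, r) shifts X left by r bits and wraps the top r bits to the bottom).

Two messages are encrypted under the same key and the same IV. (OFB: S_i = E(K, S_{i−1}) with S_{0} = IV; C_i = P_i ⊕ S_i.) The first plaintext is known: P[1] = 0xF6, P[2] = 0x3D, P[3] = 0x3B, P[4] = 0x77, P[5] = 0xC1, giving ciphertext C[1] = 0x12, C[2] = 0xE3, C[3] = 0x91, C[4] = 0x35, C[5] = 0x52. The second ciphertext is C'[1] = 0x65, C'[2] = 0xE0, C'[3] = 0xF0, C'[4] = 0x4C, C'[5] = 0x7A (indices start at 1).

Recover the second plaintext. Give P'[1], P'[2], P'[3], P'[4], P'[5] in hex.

P'[1] = 0x81, P'[2] = 0x3E, P'[3] = 0x5A, P'[4] = 0x0E, P'[5] = 0xE9

In OFB with a reused IV, both messages share the same keystream S_i, so C_i ⊕ C'_i = P_i ⊕ P'_i and thus P'_i = P_i ⊕ C_i ⊕ C'_i.
P'[1]: 0xF6 ⊕ 0x12 ⊕ 0x65 = 0x81.
P'[2]: 0x3D ⊕ 0xE3 ⊕ 0xE0 = 0x3E.
P'[3]: 0x3B ⊕ 0x91 ⊕ 0xF0 = 0x5A.
P'[4]: 0x77 ⊕ 0x35 ⊕ 0x4C = 0x0E.
P'[5]: 0xC1 ⊕ 0x52 ⊕ 0x7A = 0xE9.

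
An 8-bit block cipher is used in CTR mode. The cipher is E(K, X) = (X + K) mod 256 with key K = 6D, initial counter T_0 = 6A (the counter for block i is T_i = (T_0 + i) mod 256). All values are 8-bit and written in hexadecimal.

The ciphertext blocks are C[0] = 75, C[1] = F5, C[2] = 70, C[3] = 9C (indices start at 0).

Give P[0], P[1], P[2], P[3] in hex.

P[0] = A2, P[1] = 2D, P[2] = A9, P[3] = 46

CTR decryption: S_i = E(K, T_i) where T_i is the counter for block i; P_i = C_i ⊕ S_i.
P[0]: T = 6A, S = E(K, T) = D7; 75 ⊕ D7 = A2.
P[1]: T = 6B, S = E(K, T) = D8; F5 ⊕ D8 = 2D.
P[2]: T = 6C, S = E(K, T) = D9; 70 ⊕ D9 = A9.
P[3]: T = 6D, S = E(K, T) = DA; 9C ⊕ DA = 46.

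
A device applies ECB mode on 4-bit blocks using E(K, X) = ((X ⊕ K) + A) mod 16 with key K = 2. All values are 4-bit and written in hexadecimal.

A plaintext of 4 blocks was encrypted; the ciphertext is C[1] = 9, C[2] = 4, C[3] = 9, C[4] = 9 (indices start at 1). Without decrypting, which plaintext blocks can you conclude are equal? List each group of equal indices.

ECB encrypts each block independently with the same key, so equal ciphertext blocks imply equal plaintext blocks.
C[1] = C[3] = C[4] = 9, so P[1] = P[3] = P[4].

P[1] = P[3] = P[4]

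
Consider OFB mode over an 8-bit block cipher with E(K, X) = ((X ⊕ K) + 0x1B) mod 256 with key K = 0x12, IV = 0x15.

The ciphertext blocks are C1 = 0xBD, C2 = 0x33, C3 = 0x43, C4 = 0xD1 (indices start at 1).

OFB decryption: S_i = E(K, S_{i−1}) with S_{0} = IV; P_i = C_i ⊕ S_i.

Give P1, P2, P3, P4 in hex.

P1 = 0x9F, P2 = 0x78, P3 = 0x37, P4 = 0x50

P1: S = E(K, 0x15) = 0x22; 0xBD ⊕ 0x22 = 0x9F.
P2: S = E(K, 0x22) = 0x4B; 0x33 ⊕ 0x4B = 0x78.
P3: S = E(K, 0x4B) = 0x74; 0x43 ⊕ 0x74 = 0x37.
P4: S = E(K, 0x74) = 0x81; 0xD1 ⊕ 0x81 = 0x50.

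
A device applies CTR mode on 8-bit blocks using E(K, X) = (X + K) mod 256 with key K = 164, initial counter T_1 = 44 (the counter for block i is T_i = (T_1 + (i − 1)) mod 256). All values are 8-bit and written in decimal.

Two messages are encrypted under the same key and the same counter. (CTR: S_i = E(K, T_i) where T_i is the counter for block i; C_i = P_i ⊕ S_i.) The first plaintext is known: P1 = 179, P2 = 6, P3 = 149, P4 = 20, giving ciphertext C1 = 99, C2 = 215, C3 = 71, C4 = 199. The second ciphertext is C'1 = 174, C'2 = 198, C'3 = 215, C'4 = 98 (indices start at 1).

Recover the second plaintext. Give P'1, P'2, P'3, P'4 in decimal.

In CTR with a reused counter, both messages share the same keystream S_i, so C_i ⊕ C'_i = P_i ⊕ P'_i and thus P'_i = P_i ⊕ C_i ⊕ C'_i.
P'1: 179 ⊕ 99 ⊕ 174 = 126.
P'2: 6 ⊕ 215 ⊕ 198 = 23.
P'3: 149 ⊕ 71 ⊕ 215 = 5.
P'4: 20 ⊕ 199 ⊕ 98 = 177.

P'1 = 126, P'2 = 23, P'3 = 5, P'4 = 177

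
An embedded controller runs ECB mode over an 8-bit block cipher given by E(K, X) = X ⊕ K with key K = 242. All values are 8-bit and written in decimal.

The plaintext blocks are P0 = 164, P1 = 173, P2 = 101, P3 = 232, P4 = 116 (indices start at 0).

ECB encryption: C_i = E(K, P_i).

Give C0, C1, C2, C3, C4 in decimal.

C0: E(K, 164) = 86.
C1: E(K, 173) = 95.
C2: E(K, 101) = 151.
C3: E(K, 232) = 26.
C4: E(K, 116) = 134.

C0 = 86, C1 = 95, C2 = 151, C3 = 26, C4 = 134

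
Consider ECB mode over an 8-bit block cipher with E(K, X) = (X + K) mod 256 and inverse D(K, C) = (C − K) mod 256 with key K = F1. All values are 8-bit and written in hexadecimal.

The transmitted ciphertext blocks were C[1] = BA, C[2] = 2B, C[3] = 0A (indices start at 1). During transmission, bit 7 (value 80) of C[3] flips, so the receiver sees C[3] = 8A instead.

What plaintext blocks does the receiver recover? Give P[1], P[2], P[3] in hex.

P[1] = C9, P[2] = 3A, P[3] = 99

ECB decryption: P_i = D(K, C_i).
Only C[3] changed, to 8A. In ECB, a change in C_i affects only P_i. Decrypting the received ciphertext:
P[1]: D(K, BA) = C9.
P[2]: D(K, 2B) = 3A.
P[3]: D(K, 8A) = 99.
Blocks that differ from the original plaintext: P[3].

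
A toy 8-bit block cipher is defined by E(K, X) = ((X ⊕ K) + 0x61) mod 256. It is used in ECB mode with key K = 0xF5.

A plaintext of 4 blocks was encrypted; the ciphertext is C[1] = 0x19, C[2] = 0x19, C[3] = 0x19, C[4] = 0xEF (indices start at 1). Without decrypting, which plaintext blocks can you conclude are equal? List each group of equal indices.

P[1] = P[2] = P[3]

ECB encrypts each block independently with the same key, so equal ciphertext blocks imply equal plaintext blocks.
C[1] = C[2] = C[3] = 0x19, so P[1] = P[2] = P[3].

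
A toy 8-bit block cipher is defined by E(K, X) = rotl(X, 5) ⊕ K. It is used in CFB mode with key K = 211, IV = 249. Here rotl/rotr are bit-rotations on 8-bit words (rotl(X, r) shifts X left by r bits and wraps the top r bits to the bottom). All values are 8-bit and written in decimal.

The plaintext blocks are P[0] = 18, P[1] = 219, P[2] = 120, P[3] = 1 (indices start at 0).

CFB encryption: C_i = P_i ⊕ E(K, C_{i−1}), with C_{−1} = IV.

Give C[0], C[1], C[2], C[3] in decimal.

C[0]: E(K, 249) = 236; 18 ⊕ 236 = 254.
C[1]: E(K, 254) = 12; 219 ⊕ 12 = 215.
C[2]: E(K, 215) = 41; 120 ⊕ 41 = 81.
C[3]: E(K, 81) = 249; 1 ⊕ 249 = 248.

C[0] = 254, C[1] = 215, C[2] = 81, C[3] = 248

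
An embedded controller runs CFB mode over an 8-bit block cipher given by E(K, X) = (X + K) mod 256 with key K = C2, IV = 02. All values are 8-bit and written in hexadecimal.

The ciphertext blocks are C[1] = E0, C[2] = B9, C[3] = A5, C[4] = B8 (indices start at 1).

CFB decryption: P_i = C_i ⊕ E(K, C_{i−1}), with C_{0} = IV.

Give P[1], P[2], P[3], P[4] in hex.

P[1] = 24, P[2] = 1B, P[3] = DE, P[4] = DF

P[1]: E(K, 02) = C4; E0 ⊕ C4 = 24.
P[2]: E(K, E0) = A2; B9 ⊕ A2 = 1B.
P[3]: E(K, B9) = 7B; A5 ⊕ 7B = DE.
P[4]: E(K, A5) = 67; B8 ⊕ 67 = DF.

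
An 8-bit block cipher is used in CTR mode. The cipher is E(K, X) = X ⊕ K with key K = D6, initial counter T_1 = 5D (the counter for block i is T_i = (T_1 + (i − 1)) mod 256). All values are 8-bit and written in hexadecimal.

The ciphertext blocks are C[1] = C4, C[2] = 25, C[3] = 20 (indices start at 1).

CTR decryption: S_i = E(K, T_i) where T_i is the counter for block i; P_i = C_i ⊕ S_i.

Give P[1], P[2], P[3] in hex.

P[1] = 4F, P[2] = AD, P[3] = A9

P[1]: T = 5D, S = E(K, T) = 8B; C4 ⊕ 8B = 4F.
P[2]: T = 5E, S = E(K, T) = 88; 25 ⊕ 88 = AD.
P[3]: T = 5F, S = E(K, T) = 89; 20 ⊕ 89 = A9.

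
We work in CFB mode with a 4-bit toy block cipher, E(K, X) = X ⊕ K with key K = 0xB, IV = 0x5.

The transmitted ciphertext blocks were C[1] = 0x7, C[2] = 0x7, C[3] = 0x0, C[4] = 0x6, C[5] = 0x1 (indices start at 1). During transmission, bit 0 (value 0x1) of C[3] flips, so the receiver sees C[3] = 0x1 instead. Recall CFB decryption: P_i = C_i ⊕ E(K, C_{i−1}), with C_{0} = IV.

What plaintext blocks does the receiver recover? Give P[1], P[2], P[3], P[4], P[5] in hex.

Only C[3] changed, to 0x1. In CFB, a change in C_i flips the same bit in P_i and garbles P_{i+1}. Decrypting the received ciphertext:
P[1]: E(K, 0x5) = 0xE; 0x7 ⊕ 0xE = 0x9.
P[2]: E(K, 0x7) = 0xC; 0x7 ⊕ 0xC = 0xB.
P[3]: E(K, 0x7) = 0xC; 0x1 ⊕ 0xC = 0xD.
P[4]: E(K, 0x1) = 0xA; 0x6 ⊕ 0xA = 0xC.
P[5]: E(K, 0x6) = 0xD; 0x1 ⊕ 0xD = 0xC.
Blocks that differ from the original plaintext: P[3], P[4].

P[1] = 0x9, P[2] = 0xB, P[3] = 0xD, P[4] = 0xC, P[5] = 0xC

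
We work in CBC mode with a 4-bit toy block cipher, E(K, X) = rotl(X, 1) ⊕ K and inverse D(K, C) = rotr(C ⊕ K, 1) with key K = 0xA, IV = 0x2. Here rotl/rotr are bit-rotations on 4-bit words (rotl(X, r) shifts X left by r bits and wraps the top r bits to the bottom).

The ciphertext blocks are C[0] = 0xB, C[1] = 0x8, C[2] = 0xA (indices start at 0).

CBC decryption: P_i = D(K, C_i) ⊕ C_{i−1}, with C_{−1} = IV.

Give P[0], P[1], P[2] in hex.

P[0]: D(K, 0xB) = 0x8; 0x8 ⊕ 0x2 = 0xA.
P[1]: D(K, 0x8) = 0x1; 0x1 ⊕ 0xB = 0xA.
P[2]: D(K, 0xA) = 0x0; 0x0 ⊕ 0x8 = 0x8.

P[0] = 0xA, P[1] = 0xA, P[2] = 0x8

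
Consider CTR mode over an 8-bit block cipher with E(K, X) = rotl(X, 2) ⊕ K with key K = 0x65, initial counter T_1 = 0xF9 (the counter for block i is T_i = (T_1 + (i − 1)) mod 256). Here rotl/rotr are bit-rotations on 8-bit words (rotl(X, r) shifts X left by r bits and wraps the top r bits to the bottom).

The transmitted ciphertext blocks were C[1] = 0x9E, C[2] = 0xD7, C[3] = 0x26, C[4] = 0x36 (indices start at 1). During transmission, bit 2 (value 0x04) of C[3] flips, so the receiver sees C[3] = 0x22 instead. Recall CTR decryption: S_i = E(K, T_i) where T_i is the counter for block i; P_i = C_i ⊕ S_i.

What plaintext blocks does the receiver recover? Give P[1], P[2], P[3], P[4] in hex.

Only C[3] changed, to 0x22. In CTR, a change in C_i flips the same bit in P_i only; the keystream is unaffected. Decrypting the received ciphertext:
P[1]: T = 0xF9, S = E(K, T) = 0x82; 0x9E ⊕ 0x82 = 0x1C.
P[2]: T = 0xFA, S = E(K, T) = 0x8E; 0xD7 ⊕ 0x8E = 0x59.
P[3]: T = 0xFB, S = E(K, T) = 0x8A; 0x22 ⊕ 0x8A = 0xA8.
P[4]: T = 0xFC, S = E(K, T) = 0x96; 0x36 ⊕ 0x96 = 0xA0.
Blocks that differ from the original plaintext: P[3].

P[1] = 0x1C, P[2] = 0x59, P[3] = 0xA8, P[4] = 0xA0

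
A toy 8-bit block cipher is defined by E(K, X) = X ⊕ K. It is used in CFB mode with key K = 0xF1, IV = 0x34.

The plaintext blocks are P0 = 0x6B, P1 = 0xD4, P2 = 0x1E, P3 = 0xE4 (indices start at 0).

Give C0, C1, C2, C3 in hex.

CFB encryption: C_i = P_i ⊕ E(K, C_{i−1}), with C_{−1} = IV.
C0: E(K, 0x34) = 0xC5; 0x6B ⊕ 0xC5 = 0xAE.
C1: E(K, 0xAE) = 0x5F; 0xD4 ⊕ 0x5F = 0x8B.
C2: E(K, 0x8B) = 0x7A; 0x1E ⊕ 0x7A = 0x64.
C3: E(K, 0x64) = 0x95; 0xE4 ⊕ 0x95 = 0x71.

C0 = 0xAE, C1 = 0x8B, C2 = 0x64, C3 = 0x71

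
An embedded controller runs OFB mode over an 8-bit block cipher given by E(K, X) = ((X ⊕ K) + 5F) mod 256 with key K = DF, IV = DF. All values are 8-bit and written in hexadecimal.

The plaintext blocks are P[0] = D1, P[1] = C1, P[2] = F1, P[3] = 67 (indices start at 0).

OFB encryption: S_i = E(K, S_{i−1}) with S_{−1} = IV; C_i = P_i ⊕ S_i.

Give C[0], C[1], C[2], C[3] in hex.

C[0] = 8E, C[1] = 1E, C[2] = AE, C[3] = B8

C[0]: S = E(K, DF) = 5F; D1 ⊕ 5F = 8E.
C[1]: S = E(K, 5F) = DF; C1 ⊕ DF = 1E.
C[2]: S = E(K, DF) = 5F; F1 ⊕ 5F = AE.
C[3]: S = E(K, 5F) = DF; 67 ⊕ DF = B8.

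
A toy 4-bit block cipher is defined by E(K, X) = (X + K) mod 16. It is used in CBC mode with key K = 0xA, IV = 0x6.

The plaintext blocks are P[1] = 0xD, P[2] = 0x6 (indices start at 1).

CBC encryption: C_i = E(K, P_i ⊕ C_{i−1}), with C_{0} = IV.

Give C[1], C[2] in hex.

C[1]: P[1] ⊕ 0x6 = 0xB; E(K, 0xB) = 0x5.
C[2]: P[2] ⊕ 0x5 = 0x3; E(K, 0x3) = 0xD.

C[1] = 0x5, C[2] = 0xD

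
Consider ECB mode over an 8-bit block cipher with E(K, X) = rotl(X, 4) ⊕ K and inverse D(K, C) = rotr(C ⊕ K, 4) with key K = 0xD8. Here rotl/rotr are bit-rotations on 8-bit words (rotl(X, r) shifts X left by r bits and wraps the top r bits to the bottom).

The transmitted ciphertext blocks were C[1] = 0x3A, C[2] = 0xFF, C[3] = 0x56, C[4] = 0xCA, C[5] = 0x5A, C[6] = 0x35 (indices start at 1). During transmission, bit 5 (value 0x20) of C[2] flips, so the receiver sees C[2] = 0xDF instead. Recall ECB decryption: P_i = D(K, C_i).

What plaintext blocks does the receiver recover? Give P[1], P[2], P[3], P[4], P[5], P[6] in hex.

P[1] = 0x2E, P[2] = 0x70, P[3] = 0xE8, P[4] = 0x21, P[5] = 0x28, P[6] = 0xDE

Only C[2] changed, to 0xDF. In ECB, a change in C_i affects only P_i. Decrypting the received ciphertext:
P[1]: D(K, 0x3A) = 0x2E.
P[2]: D(K, 0xDF) = 0x70.
P[3]: D(K, 0x56) = 0xE8.
P[4]: D(K, 0xCA) = 0x21.
P[5]: D(K, 0x5A) = 0x28.
P[6]: D(K, 0x35) = 0xDE.
Blocks that differ from the original plaintext: P[2].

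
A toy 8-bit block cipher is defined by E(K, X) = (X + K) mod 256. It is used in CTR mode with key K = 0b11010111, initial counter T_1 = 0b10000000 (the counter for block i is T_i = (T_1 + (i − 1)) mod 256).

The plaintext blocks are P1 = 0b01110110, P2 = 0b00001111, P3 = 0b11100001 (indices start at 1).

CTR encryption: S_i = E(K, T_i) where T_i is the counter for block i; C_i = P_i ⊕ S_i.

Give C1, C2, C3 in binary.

C1 = 0b00100001, C2 = 0b01010111, C3 = 0b10111000

C1: T = 0b10000000, S = E(K, T) = 0b01010111; 0b01110110 ⊕ 0b01010111 = 0b00100001.
C2: T = 0b10000001, S = E(K, T) = 0b01011000; 0b00001111 ⊕ 0b01011000 = 0b01010111.
C3: T = 0b10000010, S = E(K, T) = 0b01011001; 0b11100001 ⊕ 0b01011001 = 0b10111000.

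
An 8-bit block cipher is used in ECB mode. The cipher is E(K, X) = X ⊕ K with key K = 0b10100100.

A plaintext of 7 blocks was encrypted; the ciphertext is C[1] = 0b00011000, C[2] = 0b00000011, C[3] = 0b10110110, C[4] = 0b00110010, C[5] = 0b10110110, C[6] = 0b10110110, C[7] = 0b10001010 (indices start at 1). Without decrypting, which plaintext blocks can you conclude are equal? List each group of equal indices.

ECB encrypts each block independently with the same key, so equal ciphertext blocks imply equal plaintext blocks.
C[3] = C[5] = C[6] = 0b10110110, so P[3] = P[5] = P[6].

P[3] = P[5] = P[6]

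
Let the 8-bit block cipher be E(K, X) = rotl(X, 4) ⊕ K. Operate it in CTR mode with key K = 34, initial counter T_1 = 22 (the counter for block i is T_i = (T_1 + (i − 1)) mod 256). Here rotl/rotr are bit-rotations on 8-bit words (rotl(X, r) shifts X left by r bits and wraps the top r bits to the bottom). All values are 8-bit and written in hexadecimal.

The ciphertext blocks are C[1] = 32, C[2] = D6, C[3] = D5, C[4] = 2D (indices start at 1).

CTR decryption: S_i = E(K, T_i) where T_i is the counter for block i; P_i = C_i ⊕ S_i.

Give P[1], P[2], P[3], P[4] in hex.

P[1] = 24, P[2] = D0, P[3] = A3, P[4] = 4B

P[1]: T = 22, S = E(K, T) = 16; 32 ⊕ 16 = 24.
P[2]: T = 23, S = E(K, T) = 06; D6 ⊕ 06 = D0.
P[3]: T = 24, S = E(K, T) = 76; D5 ⊕ 76 = A3.
P[4]: T = 25, S = E(K, T) = 66; 2D ⊕ 66 = 4B.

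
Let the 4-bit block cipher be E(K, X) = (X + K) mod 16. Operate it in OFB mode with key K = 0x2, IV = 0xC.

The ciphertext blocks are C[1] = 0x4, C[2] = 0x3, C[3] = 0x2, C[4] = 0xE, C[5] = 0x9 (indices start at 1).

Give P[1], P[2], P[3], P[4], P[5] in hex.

P[1] = 0xA, P[2] = 0x3, P[3] = 0x0, P[4] = 0xA, P[5] = 0xF

OFB decryption: S_i = E(K, S_{i−1}) with S_{0} = IV; P_i = C_i ⊕ S_i.
P[1]: S = E(K, 0xC) = 0xE; 0x4 ⊕ 0xE = 0xA.
P[2]: S = E(K, 0xE) = 0x0; 0x3 ⊕ 0x0 = 0x3.
P[3]: S = E(K, 0x0) = 0x2; 0x2 ⊕ 0x2 = 0x0.
P[4]: S = E(K, 0x2) = 0x4; 0xE ⊕ 0x4 = 0xA.
P[5]: S = E(K, 0x4) = 0x6; 0x9 ⊕ 0x6 = 0xF.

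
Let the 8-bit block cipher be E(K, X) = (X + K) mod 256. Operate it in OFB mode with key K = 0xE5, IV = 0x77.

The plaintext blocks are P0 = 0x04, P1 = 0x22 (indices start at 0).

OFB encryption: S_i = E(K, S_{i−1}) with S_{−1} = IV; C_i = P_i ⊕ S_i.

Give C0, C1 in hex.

C0 = 0x58, C1 = 0x63

C0: S = E(K, 0x77) = 0x5C; 0x04 ⊕ 0x5C = 0x58.
C1: S = E(K, 0x5C) = 0x41; 0x22 ⊕ 0x41 = 0x63.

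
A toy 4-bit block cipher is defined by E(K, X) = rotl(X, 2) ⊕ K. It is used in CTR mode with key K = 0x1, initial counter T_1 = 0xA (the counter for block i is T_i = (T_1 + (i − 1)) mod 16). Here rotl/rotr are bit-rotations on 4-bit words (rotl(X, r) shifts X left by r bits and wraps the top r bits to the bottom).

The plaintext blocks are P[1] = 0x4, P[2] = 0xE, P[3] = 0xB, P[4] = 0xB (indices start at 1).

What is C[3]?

C[3] = 0x9

CTR encryption: S_i = E(K, T_i) where T_i is the counter for block i; C_i = P_i ⊕ S_i.
C[1]: T = 0xA, S = E(K, T) = 0xB; 0x4 ⊕ 0xB = 0xF.
C[2]: T = 0xB, S = E(K, T) = 0xF; 0xE ⊕ 0xF = 0x1.
C[3]: T = 0xC, S = E(K, T) = 0x2; 0xB ⊕ 0x2 = 0x9.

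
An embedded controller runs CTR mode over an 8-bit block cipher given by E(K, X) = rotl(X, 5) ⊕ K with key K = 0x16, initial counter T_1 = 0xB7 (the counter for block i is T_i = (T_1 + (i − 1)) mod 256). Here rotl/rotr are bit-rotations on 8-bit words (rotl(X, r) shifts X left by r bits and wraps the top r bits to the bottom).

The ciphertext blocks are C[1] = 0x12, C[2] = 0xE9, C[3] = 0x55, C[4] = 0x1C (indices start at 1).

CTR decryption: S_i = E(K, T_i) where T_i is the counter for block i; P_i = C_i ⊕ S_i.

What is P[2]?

P[2] = 0xE8

P[2]: T = 0xB8, S = E(K, T) = 0x01; 0xE9 ⊕ 0x01 = 0xE8.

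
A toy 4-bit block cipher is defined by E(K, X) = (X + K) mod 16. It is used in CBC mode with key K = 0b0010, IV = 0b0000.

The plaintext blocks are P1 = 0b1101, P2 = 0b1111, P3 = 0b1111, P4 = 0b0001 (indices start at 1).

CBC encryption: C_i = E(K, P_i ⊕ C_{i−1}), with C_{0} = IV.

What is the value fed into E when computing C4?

C1: P1 ⊕ 0b0000 = 0b1101; E(K, 0b1101) = 0b1111.
C2: P2 ⊕ 0b1111 = 0b0000; E(K, 0b0000) = 0b0010.
C3: P3 ⊕ 0b0010 = 0b1101; E(K, 0b1101) = 0b1111.
C4: P4 ⊕ 0b1111 = 0b1110; E(K, 0b1110) = 0b0000.
So the input to E for block 4 is 0b1110.

0b1110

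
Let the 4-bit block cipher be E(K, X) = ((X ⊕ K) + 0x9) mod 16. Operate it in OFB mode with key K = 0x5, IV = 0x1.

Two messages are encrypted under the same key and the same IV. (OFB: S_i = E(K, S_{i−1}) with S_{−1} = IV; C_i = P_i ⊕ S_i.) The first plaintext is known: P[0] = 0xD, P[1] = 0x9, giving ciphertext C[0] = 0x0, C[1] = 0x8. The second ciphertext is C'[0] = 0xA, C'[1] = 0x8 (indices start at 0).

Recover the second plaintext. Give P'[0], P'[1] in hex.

P'[0] = 0x7, P'[1] = 0x9

In OFB with a reused IV, both messages share the same keystream S_i, so C_i ⊕ C'_i = P_i ⊕ P'_i and thus P'_i = P_i ⊕ C_i ⊕ C'_i.
P'[0]: 0xD ⊕ 0x0 ⊕ 0xA = 0x7.
P'[1]: 0x9 ⊕ 0x8 ⊕ 0x8 = 0x9.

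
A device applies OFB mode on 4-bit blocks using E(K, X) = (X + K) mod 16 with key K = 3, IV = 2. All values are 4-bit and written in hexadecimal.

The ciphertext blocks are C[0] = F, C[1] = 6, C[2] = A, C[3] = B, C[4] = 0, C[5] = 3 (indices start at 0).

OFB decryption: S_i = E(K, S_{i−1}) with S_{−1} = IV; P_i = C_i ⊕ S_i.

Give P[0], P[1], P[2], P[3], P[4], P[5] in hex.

P[0]: S = E(K, 2) = 5; F ⊕ 5 = A.
P[1]: S = E(K, 5) = 8; 6 ⊕ 8 = E.
P[2]: S = E(K, 8) = B; A ⊕ B = 1.
P[3]: S = E(K, B) = E; B ⊕ E = 5.
P[4]: S = E(K, E) = 1; 0 ⊕ 1 = 1.
P[5]: S = E(K, 1) = 4; 3 ⊕ 4 = 7.

P[0] = A, P[1] = E, P[2] = 1, P[3] = 5, P[4] = 1, P[5] = 7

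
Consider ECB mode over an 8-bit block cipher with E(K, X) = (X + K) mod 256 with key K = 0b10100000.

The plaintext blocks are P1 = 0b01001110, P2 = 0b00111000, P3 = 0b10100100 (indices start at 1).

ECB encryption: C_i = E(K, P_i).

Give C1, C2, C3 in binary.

C1: E(K, 0b01001110) = 0b11101110.
C2: E(K, 0b00111000) = 0b11011000.
C3: E(K, 0b10100100) = 0b01000100.

C1 = 0b11101110, C2 = 0b11011000, C3 = 0b01000100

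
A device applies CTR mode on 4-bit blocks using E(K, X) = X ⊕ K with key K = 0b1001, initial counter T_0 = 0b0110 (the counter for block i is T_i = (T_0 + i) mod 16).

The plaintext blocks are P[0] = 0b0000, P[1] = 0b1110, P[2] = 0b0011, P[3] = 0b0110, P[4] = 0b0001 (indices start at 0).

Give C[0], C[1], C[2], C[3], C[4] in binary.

CTR encryption: S_i = E(K, T_i) where T_i is the counter for block i; C_i = P_i ⊕ S_i.
C[0]: T = 0b0110, S = E(K, T) = 0b1111; 0b0000 ⊕ 0b1111 = 0b1111.
C[1]: T = 0b0111, S = E(K, T) = 0b1110; 0b1110 ⊕ 0b1110 = 0b0000.
C[2]: T = 0b1000, S = E(K, T) = 0b0001; 0b0011 ⊕ 0b0001 = 0b0010.
C[3]: T = 0b1001, S = E(K, T) = 0b0000; 0b0110 ⊕ 0b0000 = 0b0110.
C[4]: T = 0b1010, S = E(K, T) = 0b0011; 0b0001 ⊕ 0b0011 = 0b0010.

C[0] = 0b1111, C[1] = 0b0000, C[2] = 0b0010, C[3] = 0b0110, C[4] = 0b0010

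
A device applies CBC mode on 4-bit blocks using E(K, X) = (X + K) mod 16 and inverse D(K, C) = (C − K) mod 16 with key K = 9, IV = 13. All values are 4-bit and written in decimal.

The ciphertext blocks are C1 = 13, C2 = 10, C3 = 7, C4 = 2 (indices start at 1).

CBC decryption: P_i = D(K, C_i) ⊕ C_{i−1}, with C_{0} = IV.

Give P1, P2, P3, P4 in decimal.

P1 = 9, P2 = 12, P3 = 4, P4 = 14

P1: D(K, 13) = 4; 4 ⊕ 13 = 9.
P2: D(K, 10) = 1; 1 ⊕ 13 = 12.
P3: D(K, 7) = 14; 14 ⊕ 10 = 4.
P4: D(K, 2) = 9; 9 ⊕ 7 = 14.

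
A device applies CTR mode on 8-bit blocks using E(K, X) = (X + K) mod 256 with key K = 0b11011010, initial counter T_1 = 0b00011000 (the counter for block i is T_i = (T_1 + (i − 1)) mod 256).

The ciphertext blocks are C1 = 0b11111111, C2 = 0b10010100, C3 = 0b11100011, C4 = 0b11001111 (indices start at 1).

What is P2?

CTR decryption: S_i = E(K, T_i) where T_i is the counter for block i; P_i = C_i ⊕ S_i.
P2: T = 0b00011001, S = E(K, T) = 0b11110011; 0b10010100 ⊕ 0b11110011 = 0b01100111.

P2 = 0b01100111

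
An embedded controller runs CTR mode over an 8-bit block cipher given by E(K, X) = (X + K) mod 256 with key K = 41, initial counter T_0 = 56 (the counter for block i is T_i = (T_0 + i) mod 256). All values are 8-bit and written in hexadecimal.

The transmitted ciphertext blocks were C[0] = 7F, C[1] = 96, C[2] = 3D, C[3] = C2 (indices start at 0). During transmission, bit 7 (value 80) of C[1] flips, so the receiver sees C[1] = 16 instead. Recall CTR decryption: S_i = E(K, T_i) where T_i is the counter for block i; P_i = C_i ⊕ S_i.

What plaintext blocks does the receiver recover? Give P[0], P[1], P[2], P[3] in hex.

Only C[1] changed, to 16. In CTR, a change in C_i flips the same bit in P_i only; the keystream is unaffected. Decrypting the received ciphertext:
P[0]: T = 56, S = E(K, T) = 97; 7F ⊕ 97 = E8.
P[1]: T = 57, S = E(K, T) = 98; 16 ⊕ 98 = 8E.
P[2]: T = 58, S = E(K, T) = 99; 3D ⊕ 99 = A4.
P[3]: T = 59, S = E(K, T) = 9A; C2 ⊕ 9A = 58.
Blocks that differ from the original plaintext: P[1].

P[0] = E8, P[1] = 8E, P[2] = A4, P[3] = 58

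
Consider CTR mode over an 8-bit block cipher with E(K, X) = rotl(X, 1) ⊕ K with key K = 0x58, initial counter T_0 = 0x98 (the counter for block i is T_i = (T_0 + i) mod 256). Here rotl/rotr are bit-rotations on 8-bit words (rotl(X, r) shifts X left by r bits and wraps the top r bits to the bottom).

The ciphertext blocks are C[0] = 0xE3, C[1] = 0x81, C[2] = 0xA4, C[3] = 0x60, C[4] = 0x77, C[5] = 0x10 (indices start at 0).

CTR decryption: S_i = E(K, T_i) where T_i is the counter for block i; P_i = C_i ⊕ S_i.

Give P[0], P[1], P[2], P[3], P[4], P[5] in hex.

P[0]: T = 0x98, S = E(K, T) = 0x69; 0xE3 ⊕ 0x69 = 0x8A.
P[1]: T = 0x99, S = E(K, T) = 0x6B; 0x81 ⊕ 0x6B = 0xEA.
P[2]: T = 0x9A, S = E(K, T) = 0x6D; 0xA4 ⊕ 0x6D = 0xC9.
P[3]: T = 0x9B, S = E(K, T) = 0x6F; 0x60 ⊕ 0x6F = 0x0F.
P[4]: T = 0x9C, S = E(K, T) = 0x61; 0x77 ⊕ 0x61 = 0x16.
P[5]: T = 0x9D, S = E(K, T) = 0x63; 0x10 ⊕ 0x63 = 0x73.

P[0] = 0x8A, P[1] = 0xEA, P[2] = 0xC9, P[3] = 0x0F, P[4] = 0x16, P[5] = 0x73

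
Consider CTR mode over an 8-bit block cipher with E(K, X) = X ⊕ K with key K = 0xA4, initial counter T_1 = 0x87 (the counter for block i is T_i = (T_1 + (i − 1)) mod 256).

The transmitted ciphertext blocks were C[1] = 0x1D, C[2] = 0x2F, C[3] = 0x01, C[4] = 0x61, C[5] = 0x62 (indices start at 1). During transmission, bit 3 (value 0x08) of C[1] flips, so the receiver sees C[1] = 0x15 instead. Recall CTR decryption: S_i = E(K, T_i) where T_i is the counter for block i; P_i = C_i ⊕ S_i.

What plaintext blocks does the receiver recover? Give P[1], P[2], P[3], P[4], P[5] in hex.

P[1] = 0x36, P[2] = 0x03, P[3] = 0x2C, P[4] = 0x4F, P[5] = 0x4D

Only C[1] changed, to 0x15. In CTR, a change in C_i flips the same bit in P_i only; the keystream is unaffected. Decrypting the received ciphertext:
P[1]: T = 0x87, S = E(K, T) = 0x23; 0x15 ⊕ 0x23 = 0x36.
P[2]: T = 0x88, S = E(K, T) = 0x2C; 0x2F ⊕ 0x2C = 0x03.
P[3]: T = 0x89, S = E(K, T) = 0x2D; 0x01 ⊕ 0x2D = 0x2C.
P[4]: T = 0x8A, S = E(K, T) = 0x2E; 0x61 ⊕ 0x2E = 0x4F.
P[5]: T = 0x8B, S = E(K, T) = 0x2F; 0x62 ⊕ 0x2F = 0x4D.
Blocks that differ from the original plaintext: P[1].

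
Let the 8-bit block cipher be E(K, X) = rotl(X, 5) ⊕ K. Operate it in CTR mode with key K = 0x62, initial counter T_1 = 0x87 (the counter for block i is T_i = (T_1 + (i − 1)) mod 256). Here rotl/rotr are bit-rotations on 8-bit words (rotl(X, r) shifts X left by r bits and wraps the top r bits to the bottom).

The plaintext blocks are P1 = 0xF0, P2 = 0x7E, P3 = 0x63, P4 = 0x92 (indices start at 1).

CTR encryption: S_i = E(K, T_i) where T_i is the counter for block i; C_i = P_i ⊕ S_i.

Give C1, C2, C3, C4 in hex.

C1: T = 0x87, S = E(K, T) = 0x92; 0xF0 ⊕ 0x92 = 0x62.
C2: T = 0x88, S = E(K, T) = 0x73; 0x7E ⊕ 0x73 = 0x0D.
C3: T = 0x89, S = E(K, T) = 0x53; 0x63 ⊕ 0x53 = 0x30.
C4: T = 0x8A, S = E(K, T) = 0x33; 0x92 ⊕ 0x33 = 0xA1.

C1 = 0x62, C2 = 0x0D, C3 = 0x30, C4 = 0xA1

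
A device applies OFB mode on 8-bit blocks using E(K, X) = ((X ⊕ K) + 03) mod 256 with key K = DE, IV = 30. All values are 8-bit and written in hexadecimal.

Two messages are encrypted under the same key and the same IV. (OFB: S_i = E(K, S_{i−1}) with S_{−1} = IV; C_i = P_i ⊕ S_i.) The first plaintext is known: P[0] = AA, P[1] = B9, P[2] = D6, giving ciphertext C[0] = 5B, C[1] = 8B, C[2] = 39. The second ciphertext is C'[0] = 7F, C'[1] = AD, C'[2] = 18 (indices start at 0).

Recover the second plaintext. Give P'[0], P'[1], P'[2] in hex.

P'[0] = 8E, P'[1] = 9F, P'[2] = F7

In OFB with a reused IV, both messages share the same keystream S_i, so C_i ⊕ C'_i = P_i ⊕ P'_i and thus P'_i = P_i ⊕ C_i ⊕ C'_i.
P'[0]: AA ⊕ 5B ⊕ 7F = 8E.
P'[1]: B9 ⊕ 8B ⊕ AD = 9F.
P'[2]: D6 ⊕ 39 ⊕ 18 = F7.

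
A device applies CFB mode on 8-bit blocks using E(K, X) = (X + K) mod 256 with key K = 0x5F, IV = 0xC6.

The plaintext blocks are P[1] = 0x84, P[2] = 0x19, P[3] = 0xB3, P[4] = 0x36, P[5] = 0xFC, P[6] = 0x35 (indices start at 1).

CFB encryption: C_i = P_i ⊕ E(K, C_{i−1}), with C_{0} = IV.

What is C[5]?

C[5] = 0x87

C[1]: E(K, 0xC6) = 0x25; 0x84 ⊕ 0x25 = 0xA1.
C[2]: E(K, 0xA1) = 0x00; 0x19 ⊕ 0x00 = 0x19.
C[3]: E(K, 0x19) = 0x78; 0xB3 ⊕ 0x78 = 0xCB.
C[4]: E(K, 0xCB) = 0x2A; 0x36 ⊕ 0x2A = 0x1C.
C[5]: E(K, 0x1C) = 0x7B; 0xFC ⊕ 0x7B = 0x87.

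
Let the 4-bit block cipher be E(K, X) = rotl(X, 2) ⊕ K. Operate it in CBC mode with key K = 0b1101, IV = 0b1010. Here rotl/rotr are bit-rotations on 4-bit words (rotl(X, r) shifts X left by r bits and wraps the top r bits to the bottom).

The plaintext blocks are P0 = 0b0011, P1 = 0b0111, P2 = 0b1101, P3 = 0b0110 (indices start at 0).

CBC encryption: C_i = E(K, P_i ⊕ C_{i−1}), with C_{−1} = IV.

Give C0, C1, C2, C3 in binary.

C0 = 0b1011, C1 = 0b1110, C2 = 0b0001, C3 = 0b0000

C0: P0 ⊕ 0b1010 = 0b1001; E(K, 0b1001) = 0b1011.
C1: P1 ⊕ 0b1011 = 0b1100; E(K, 0b1100) = 0b1110.
C2: P2 ⊕ 0b1110 = 0b0011; E(K, 0b0011) = 0b0001.
C3: P3 ⊕ 0b0001 = 0b0111; E(K, 0b0111) = 0b0000.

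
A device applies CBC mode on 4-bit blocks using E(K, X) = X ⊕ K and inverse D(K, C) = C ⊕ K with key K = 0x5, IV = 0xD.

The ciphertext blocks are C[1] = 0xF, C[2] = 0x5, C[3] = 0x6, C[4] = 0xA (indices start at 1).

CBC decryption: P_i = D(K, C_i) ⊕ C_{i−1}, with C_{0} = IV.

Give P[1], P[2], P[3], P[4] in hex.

P[1]: D(K, 0xF) = 0xA; 0xA ⊕ 0xD = 0x7.
P[2]: D(K, 0x5) = 0x0; 0x0 ⊕ 0xF = 0xF.
P[3]: D(K, 0x6) = 0x3; 0x3 ⊕ 0x5 = 0x6.
P[4]: D(K, 0xA) = 0xF; 0xF ⊕ 0x6 = 0x9.

P[1] = 0x7, P[2] = 0xF, P[3] = 0x6, P[4] = 0x9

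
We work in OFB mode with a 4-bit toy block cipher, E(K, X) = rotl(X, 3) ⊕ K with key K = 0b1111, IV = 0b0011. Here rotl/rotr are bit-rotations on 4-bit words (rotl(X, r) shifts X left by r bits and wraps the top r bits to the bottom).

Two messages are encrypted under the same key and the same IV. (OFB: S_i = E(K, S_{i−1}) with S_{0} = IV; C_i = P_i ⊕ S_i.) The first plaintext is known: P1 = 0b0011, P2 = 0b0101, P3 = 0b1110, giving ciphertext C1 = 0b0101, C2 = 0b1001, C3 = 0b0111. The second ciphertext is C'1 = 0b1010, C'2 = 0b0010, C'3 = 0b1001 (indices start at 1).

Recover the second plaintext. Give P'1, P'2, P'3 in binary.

In OFB with a reused IV, both messages share the same keystream S_i, so C_i ⊕ C'_i = P_i ⊕ P'_i and thus P'_i = P_i ⊕ C_i ⊕ C'_i.
P'1: 0b0011 ⊕ 0b0101 ⊕ 0b1010 = 0b1100.
P'2: 0b0101 ⊕ 0b1001 ⊕ 0b0010 = 0b1110.
P'3: 0b1110 ⊕ 0b0111 ⊕ 0b1001 = 0b0000.

P'1 = 0b1100, P'2 = 0b1110, P'3 = 0b0000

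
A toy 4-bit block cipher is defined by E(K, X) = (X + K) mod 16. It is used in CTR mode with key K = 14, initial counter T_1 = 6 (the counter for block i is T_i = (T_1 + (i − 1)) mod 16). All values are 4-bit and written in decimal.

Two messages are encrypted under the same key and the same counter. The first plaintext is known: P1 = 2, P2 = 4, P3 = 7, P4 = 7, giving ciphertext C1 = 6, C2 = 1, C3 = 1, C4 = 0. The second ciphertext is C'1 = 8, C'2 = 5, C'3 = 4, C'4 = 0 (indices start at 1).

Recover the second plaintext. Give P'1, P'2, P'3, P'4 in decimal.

P'1 = 12, P'2 = 0, P'3 = 2, P'4 = 7

In CTR with a reused counter, both messages share the same keystream S_i, so C_i ⊕ C'_i = P_i ⊕ P'_i and thus P'_i = P_i ⊕ C_i ⊕ C'_i.
P'1: 2 ⊕ 6 ⊕ 8 = 12.
P'2: 4 ⊕ 1 ⊕ 5 = 0.
P'3: 7 ⊕ 1 ⊕ 4 = 2.
P'4: 7 ⊕ 0 ⊕ 0 = 7.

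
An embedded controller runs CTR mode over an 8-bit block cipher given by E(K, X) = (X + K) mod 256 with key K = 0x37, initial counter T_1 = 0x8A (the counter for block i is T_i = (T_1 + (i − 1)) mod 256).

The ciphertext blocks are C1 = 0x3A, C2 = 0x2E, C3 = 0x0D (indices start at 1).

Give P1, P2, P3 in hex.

CTR decryption: S_i = E(K, T_i) where T_i is the counter for block i; P_i = C_i ⊕ S_i.
P1: T = 0x8A, S = E(K, T) = 0xC1; 0x3A ⊕ 0xC1 = 0xFB.
P2: T = 0x8B, S = E(K, T) = 0xC2; 0x2E ⊕ 0xC2 = 0xEC.
P3: T = 0x8C, S = E(K, T) = 0xC3; 0x0D ⊕ 0xC3 = 0xCE.

P1 = 0xFB, P2 = 0xEC, P3 = 0xCE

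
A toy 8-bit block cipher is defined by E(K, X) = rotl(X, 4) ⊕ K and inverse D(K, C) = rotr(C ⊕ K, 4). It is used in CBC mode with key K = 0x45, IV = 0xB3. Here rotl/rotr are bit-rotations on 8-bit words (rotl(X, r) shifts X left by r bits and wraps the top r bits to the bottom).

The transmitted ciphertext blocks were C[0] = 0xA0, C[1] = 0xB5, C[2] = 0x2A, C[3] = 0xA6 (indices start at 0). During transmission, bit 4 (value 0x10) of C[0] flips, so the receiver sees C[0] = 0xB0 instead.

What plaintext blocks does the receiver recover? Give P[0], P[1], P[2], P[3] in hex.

P[0] = 0xEC, P[1] = 0xBF, P[2] = 0x43, P[3] = 0x14

CBC decryption: P_i = D(K, C_i) ⊕ C_{i−1}, with C_{−1} = IV.
Only C[0] changed, to 0xB0. In CBC, a change in C_i garbles P_i and flips the same bit in P_{i+1}. Decrypting the received ciphertext:
P[0]: D(K, 0xB0) = 0x5F; 0x5F ⊕ 0xB3 = 0xEC.
P[1]: D(K, 0xB5) = 0x0F; 0x0F ⊕ 0xB0 = 0xBF.
P[2]: D(K, 0x2A) = 0xF6; 0xF6 ⊕ 0xB5 = 0x43.
P[3]: D(K, 0xA6) = 0x3E; 0x3E ⊕ 0x2A = 0x14.
Blocks that differ from the original plaintext: P[0], P[1].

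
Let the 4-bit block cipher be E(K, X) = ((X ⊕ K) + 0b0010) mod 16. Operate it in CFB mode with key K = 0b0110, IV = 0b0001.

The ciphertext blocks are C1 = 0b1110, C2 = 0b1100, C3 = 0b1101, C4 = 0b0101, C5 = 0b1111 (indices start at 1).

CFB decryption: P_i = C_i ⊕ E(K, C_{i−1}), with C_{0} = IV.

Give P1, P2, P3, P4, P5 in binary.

P1: E(K, 0b0001) = 0b1001; 0b1110 ⊕ 0b1001 = 0b0111.
P2: E(K, 0b1110) = 0b1010; 0b1100 ⊕ 0b1010 = 0b0110.
P3: E(K, 0b1100) = 0b1100; 0b1101 ⊕ 0b1100 = 0b0001.
P4: E(K, 0b1101) = 0b1101; 0b0101 ⊕ 0b1101 = 0b1000.
P5: E(K, 0b0101) = 0b0101; 0b1111 ⊕ 0b0101 = 0b1010.

P1 = 0b0111, P2 = 0b0110, P3 = 0b0001, P4 = 0b1000, P5 = 0b1010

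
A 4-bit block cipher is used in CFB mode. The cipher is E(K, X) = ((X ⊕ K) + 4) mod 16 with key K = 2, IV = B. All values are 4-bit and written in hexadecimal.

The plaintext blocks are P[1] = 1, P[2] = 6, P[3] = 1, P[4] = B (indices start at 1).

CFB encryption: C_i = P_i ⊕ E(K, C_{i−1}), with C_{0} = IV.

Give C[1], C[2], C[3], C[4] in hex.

C[1]: E(K, B) = D; 1 ⊕ D = C.
C[2]: E(K, C) = 2; 6 ⊕ 2 = 4.
C[3]: E(K, 4) = A; 1 ⊕ A = B.
C[4]: E(K, B) = D; B ⊕ D = 6.

C[1] = C, C[2] = 4, C[3] = B, C[4] = 6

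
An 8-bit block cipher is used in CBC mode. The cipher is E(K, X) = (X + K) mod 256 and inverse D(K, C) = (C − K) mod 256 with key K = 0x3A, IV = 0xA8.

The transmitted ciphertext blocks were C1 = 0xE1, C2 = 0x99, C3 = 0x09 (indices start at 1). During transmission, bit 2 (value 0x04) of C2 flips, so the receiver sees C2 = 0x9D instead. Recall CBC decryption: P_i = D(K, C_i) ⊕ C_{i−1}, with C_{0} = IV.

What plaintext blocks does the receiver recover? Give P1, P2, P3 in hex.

P1 = 0x0F, P2 = 0x82, P3 = 0x52

Only C2 changed, to 0x9D. In CBC, a change in C_i garbles P_i and flips the same bit in P_{i+1}. Decrypting the received ciphertext:
P1: D(K, 0xE1) = 0xA7; 0xA7 ⊕ 0xA8 = 0x0F.
P2: D(K, 0x9D) = 0x63; 0x63 ⊕ 0xE1 = 0x82.
P3: D(K, 0x09) = 0xCF; 0xCF ⊕ 0x9D = 0x52.
Blocks that differ from the original plaintext: P2, P3.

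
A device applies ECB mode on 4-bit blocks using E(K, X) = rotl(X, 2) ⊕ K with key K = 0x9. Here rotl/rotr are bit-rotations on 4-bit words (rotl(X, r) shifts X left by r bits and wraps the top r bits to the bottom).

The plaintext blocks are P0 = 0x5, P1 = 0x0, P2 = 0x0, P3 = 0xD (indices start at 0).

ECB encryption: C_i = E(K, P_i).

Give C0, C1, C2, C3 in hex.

C0: E(K, 0x5) = 0xC.
C1: E(K, 0x0) = 0x9.
C2: E(K, 0x0) = 0x9.
C3: E(K, 0xD) = 0xE.

C0 = 0xC, C1 = 0x9, C2 = 0x9, C3 = 0xE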